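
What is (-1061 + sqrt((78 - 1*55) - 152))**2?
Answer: (1061 - I*sqrt(129))**2 ≈ 1.1256e+6 - 2.41e+4*I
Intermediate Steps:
(-1061 + sqrt((78 - 1*55) - 152))**2 = (-1061 + sqrt((78 - 55) - 152))**2 = (-1061 + sqrt(23 - 152))**2 = (-1061 + sqrt(-129))**2 = (-1061 + I*sqrt(129))**2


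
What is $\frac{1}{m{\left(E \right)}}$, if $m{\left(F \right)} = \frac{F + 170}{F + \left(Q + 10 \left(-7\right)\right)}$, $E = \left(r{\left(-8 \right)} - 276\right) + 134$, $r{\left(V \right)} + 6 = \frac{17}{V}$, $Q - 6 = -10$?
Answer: $- \frac{1793}{159} \approx -11.277$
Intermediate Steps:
$Q = -4$ ($Q = 6 - 10 = -4$)
$r{\left(V \right)} = -6 + \frac{17}{V}$
$E = - \frac{1201}{8}$ ($E = \left(\left(-6 + \frac{17}{-8}\right) - 276\right) + 134 = \left(\left(-6 + 17 \left(- \frac{1}{8}\right)\right) - 276\right) + 134 = \left(\left(-6 - \frac{17}{8}\right) - 276\right) + 134 = \left(- \frac{65}{8} - 276\right) + 134 = - \frac{2273}{8} + 134 = - \frac{1201}{8} \approx -150.13$)
$m{\left(F \right)} = \frac{170 + F}{-74 + F}$ ($m{\left(F \right)} = \frac{F + 170}{F + \left(-4 + 10 \left(-7\right)\right)} = \frac{170 + F}{F - 74} = \frac{170 + F}{-74 + F}$)
$\frac{1}{m{\left(E \right)}} = \frac{1}{\frac{1}{-74 - \frac{1201}{8}} \left(170 - \frac{1201}{8}\right)} = \frac{1}{\frac{1}{- \frac{1793}{8}} \cdot \frac{159}{8}} = \frac{1}{\left(- \frac{8}{1793}\right) \frac{159}{8}} = \frac{1}{- \frac{159}{1793}} = - \frac{1793}{159}$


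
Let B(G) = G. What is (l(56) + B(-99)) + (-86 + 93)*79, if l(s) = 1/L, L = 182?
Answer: 82629/182 ≈ 454.01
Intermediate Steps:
l(s) = 1/182
(l(56) + B(-99)) + (-86 + 93)*79 = (1/182 - 99) + (-86 + 93)*79 = -18017/182 + 7*79 = -18017/182 + 553 = 82629/182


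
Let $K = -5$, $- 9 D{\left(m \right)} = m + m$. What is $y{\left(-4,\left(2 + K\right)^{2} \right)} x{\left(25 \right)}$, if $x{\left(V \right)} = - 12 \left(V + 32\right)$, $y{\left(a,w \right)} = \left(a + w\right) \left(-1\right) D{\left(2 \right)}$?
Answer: $-1520$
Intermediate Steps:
$D{\left(m \right)} = - \frac{2 m}{9}$ ($D{\left(m \right)} = - \frac{m + m}{9} = - \frac{2 m}{9}$)
$y{\left(a,w \right)} = \frac{4 a}{9} + \frac{4 w}{9}$ ($y{\left(a,w \right)} = \left(a + w\right) \left(-1\right) \left(\left(- \frac{2}{9}\right) 2\right) = \left(- a - w\right) \left(- \frac{4}{9}\right) = \frac{4 a}{9} + \frac{4 w}{9}$)
$x{\left(V \right)} = -384 - 12 V$ ($x{\left(V \right)} = - 12 \left(32 + V\right) = -384 - 12 V$)
$y{\left(-4,\left(2 + K\right)^{2} \right)} x{\left(25 \right)} = \left(\frac{4}{9} \left(-4\right) + \frac{4 \left(2 - 5\right)^{2}}{9}\right) \left(-384 - 300\right) = \left(- \frac{16}{9} + \frac{4 \left(-3\right)^{2}}{9}\right) \left(-384 - 300\right) = \left(- \frac{16}{9} + \frac{4}{9} \cdot 9\right) \left(-684\right) = \left(- \frac{16}{9} + 4\right) \left(-684\right) = \frac{20}{9} \left(-684\right) = -1520$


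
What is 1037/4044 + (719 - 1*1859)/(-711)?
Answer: 594163/319476 ≈ 1.8598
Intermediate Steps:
1037/4044 + (719 - 1*1859)/(-711) = 1037*(1/4044) + (719 - 1859)*(-1/711) = 1037/4044 - 1140*(-1/711) = 1037/4044 + 380/237 = 594163/319476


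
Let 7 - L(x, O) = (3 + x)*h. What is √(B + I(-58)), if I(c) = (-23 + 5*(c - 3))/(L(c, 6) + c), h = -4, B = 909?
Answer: √66846757/271 ≈ 30.170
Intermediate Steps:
L(x, O) = 19 + 4*x (L(x, O) = 7 - (3 + x)*(-4) = 7 - (-12 - 4*x) = 7 + (12 + 4*x) = 19 + 4*x)
I(c) = (-38 + 5*c)/(19 + 5*c) (I(c) = (-23 + 5*(c - 3))/((19 + 4*c) + c) = (-23 + 5*(-3 + c))/(19 + 5*c) = (-23 + (-15 + 5*c))/(19 + 5*c) = (-38 + 5*c)/(19 + 5*c))
√(B + I(-58)) = √(909 + (-38 + 5*(-58))/(19 + 5*(-58))) = √(909 + (-38 - 290)/(19 - 290)) = √(909 - 328/(-271)) = √(909 - 1/271*(-328)) = √(909 + 328/271) = √(246667/271) = √66846757/271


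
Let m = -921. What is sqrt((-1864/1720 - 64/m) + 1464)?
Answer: sqrt(57363584542905)/198015 ≈ 38.249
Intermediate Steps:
sqrt((-1864/1720 - 64/m) + 1464) = sqrt((-1864/1720 - 64/(-921)) + 1464) = sqrt((-1864*1/1720 - 64*(-1/921)) + 1464) = sqrt((-233/215 + 64/921) + 1464) = sqrt(-200833/198015 + 1464) = sqrt(289693127/198015) = sqrt(57363584542905)/198015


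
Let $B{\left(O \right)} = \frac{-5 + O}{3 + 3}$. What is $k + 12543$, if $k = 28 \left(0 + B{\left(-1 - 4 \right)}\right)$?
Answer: $\frac{37489}{3} \approx 12496.0$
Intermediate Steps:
$B{\left(O \right)} = - \frac{5}{6} + \frac{O}{6}$ ($B{\left(O \right)} = \frac{-5 + O}{6} = \left(-5 + O\right) \frac{1}{6} = - \frac{5}{6} + \frac{O}{6}$)
$k = - \frac{140}{3}$ ($k = 28 \left(0 - \left(\frac{5}{6} - \frac{-1 - 4}{6}\right)\right) = 28 \left(0 + \left(- \frac{5}{6} + \frac{1}{6} \left(-5\right)\right)\right) = 28 \left(0 - \frac{5}{3}\right) = 28 \left(- \frac{5}{3}\right) = - \frac{140}{3} \approx -46.667$)
$k + 12543 = - \frac{140}{3} + 12543 = \frac{37489}{3}$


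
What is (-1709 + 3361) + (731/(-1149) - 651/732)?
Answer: 462720415/280356 ≈ 1650.5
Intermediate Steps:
(-1709 + 3361) + (731/(-1149) - 651/732) = 1652 + (731*(-1/1149) - 651*1/732) = 1652 + (-731/1149 - 217/244) = 1652 - 427697/280356 = 462720415/280356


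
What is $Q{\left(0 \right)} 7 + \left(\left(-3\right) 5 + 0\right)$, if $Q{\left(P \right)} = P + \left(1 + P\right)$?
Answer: $-8$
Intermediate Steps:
$Q{\left(P \right)} = 1 + 2 P$
$Q{\left(0 \right)} 7 + \left(\left(-3\right) 5 + 0\right) = \left(1 + 2 \cdot 0\right) 7 + \left(\left(-3\right) 5 + 0\right) = \left(1 + 0\right) 7 + \left(-15 + 0\right) = 1 \cdot 7 - 15 = 7 - 15 = -8$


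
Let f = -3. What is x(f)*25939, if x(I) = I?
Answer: -77817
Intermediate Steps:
x(f)*25939 = -3*25939 = -77817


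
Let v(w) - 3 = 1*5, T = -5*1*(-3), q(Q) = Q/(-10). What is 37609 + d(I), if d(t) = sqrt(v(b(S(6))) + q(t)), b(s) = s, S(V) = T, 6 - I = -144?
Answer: 37609 + I*sqrt(7) ≈ 37609.0 + 2.6458*I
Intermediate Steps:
q(Q) = -Q/10 (q(Q) = Q*(-1/10) = -Q/10)
I = 150 (I = 6 - 1*(-144) = 6 + 144 = 150)
T = 15 (T = -5*(-3) = 15)
S(V) = 15
v(w) = 8 (v(w) = 3 + 1*5 = 3 + 5 = 8)
d(t) = sqrt(8 - t/10)
37609 + d(I) = 37609 + sqrt(800 - 10*150)/10 = 37609 + sqrt(800 - 1500)/10 = 37609 + sqrt(-700)/10 = 37609 + (10*I*sqrt(7))/10 = 37609 + I*sqrt(7)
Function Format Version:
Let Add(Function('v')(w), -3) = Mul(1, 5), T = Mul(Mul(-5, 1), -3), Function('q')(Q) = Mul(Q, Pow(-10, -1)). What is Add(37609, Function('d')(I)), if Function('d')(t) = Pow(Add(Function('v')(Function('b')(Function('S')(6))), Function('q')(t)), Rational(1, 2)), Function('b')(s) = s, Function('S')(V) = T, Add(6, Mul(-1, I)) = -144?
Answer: Add(37609, Mul(I, Pow(7, Rational(1, 2)))) ≈ Add(37609., Mul(2.6458, I))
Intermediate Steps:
Function('q')(Q) = Mul(Rational(-1, 10), Q) (Function('q')(Q) = Mul(Q, Rational(-1, 10)) = Mul(Rational(-1, 10), Q))
I = 150 (I = Add(6, Mul(-1, -144)) = Add(6, 144) = 150)
T = 15 (T = Mul(-5, -3) = 15)
Function('S')(V) = 15
Function('v')(w) = 8 (Function('v')(w) = Add(3, Mul(1, 5)) = Add(3, 5) = 8)
Function('d')(t) = Pow(Add(8, Mul(Rational(-1, 10), t)), Rational(1, 2))
Add(37609, Function('d')(I)) = Add(37609, Mul(Rational(1, 10), Pow(Add(800, Mul(-10, 150)), Rational(1, 2)))) = Add(37609, Mul(Rational(1, 10), Pow(Add(800, -1500), Rational(1, 2)))) = Add(37609, Mul(Rational(1, 10), Pow(-700, Rational(1, 2)))) = Add(37609, Mul(Rational(1, 10), Mul(10, I, Pow(7, Rational(1, 2))))) = Add(37609, Mul(I, Pow(7, Rational(1, 2))))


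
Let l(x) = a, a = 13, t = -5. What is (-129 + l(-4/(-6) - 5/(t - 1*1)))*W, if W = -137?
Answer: 15892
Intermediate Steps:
l(x) = 13
(-129 + l(-4/(-6) - 5/(t - 1*1)))*W = (-129 + 13)*(-137) = -116*(-137) = 15892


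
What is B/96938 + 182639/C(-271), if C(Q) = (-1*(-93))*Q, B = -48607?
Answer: -18929701603/2443128414 ≈ -7.7481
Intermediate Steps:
C(Q) = 93*Q
B/96938 + 182639/C(-271) = -48607/96938 + 182639/((93*(-271))) = -48607*1/96938 + 182639/(-25203) = -48607/96938 + 182639*(-1/25203) = -48607/96938 - 182639/25203 = -18929701603/2443128414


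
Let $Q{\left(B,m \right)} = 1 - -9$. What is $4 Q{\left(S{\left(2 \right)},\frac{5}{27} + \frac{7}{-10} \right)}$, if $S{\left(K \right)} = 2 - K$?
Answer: $40$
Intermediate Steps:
$Q{\left(B,m \right)} = 10$ ($Q{\left(B,m \right)} = 1 + 9 = 10$)
$4 Q{\left(S{\left(2 \right)},\frac{5}{27} + \frac{7}{-10} \right)} = 4 \cdot 10 = 40$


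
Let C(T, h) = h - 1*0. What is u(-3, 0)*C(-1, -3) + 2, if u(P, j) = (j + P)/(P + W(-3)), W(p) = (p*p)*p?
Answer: 17/10 ≈ 1.7000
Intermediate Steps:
W(p) = p³ (W(p) = p²*p = p³)
C(T, h) = h (C(T, h) = h + 0 = h)
u(P, j) = (P + j)/(-27 + P) (u(P, j) = (j + P)/(P + (-3)³) = (P + j)/(P - 27) = (P + j)/(-27 + P))
u(-3, 0)*C(-1, -3) + 2 = ((-3 + 0)/(-27 - 3))*(-3) + 2 = (-3/(-30))*(-3) + 2 = -1/30*(-3)*(-3) + 2 = (⅒)*(-3) + 2 = -3/10 + 2 = 17/10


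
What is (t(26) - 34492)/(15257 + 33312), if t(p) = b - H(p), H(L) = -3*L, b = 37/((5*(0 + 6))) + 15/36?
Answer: -688247/971380 ≈ -0.70852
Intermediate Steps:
b = 33/20 (b = 37/((5*6)) + 15*(1/36) = 37/30 + 5/12 = 33/20 ≈ 1.6500)
t(p) = 33/20 + 3*p (t(p) = 33/20 - (-3)*p = 33/20 + 3*p)
(t(26) - 34492)/(15257 + 33312) = ((33/20 + 3*26) - 34492)/(15257 + 33312) = ((33/20 + 78) - 34492)/48569 = (1593/20 - 34492)*(1/48569) = -688247/20*1/48569 = -688247/971380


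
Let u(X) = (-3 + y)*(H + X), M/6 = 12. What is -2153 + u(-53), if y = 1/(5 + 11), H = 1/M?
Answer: -2300951/1152 ≈ -1997.4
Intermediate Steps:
M = 72 (M = 6*12 = 72)
H = 1/72 ≈ 0.013889
y = 1/16 ≈ 0.062500
u(X) = -47/1152 - 47*X/16 (u(X) = (-3 + 1/16)*(1/72 + X) = -47*(1/72 + X)/16 = -47/1152 - 47*X/16)
-2153 + u(-53) = -2153 + (-47/1152 - 47/16*(-53)) = -2153 + (-47/1152 + 2491/16) = -2153 + 179305/1152 = -2300951/1152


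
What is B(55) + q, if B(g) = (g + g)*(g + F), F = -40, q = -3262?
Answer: -1612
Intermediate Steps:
B(g) = 2*g*(-40 + g) (B(g) = (g + g)*(g - 40) = (2*g)*(-40 + g) = 2*g*(-40 + g))
B(55) + q = 2*55*(-40 + 55) - 3262 = 2*55*15 - 3262 = 1650 - 3262 = -1612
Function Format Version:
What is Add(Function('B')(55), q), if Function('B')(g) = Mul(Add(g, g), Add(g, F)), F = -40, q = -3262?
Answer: -1612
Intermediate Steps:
Function('B')(g) = Mul(2, g, Add(-40, g)) (Function('B')(g) = Mul(Add(g, g), Add(g, -40)) = Mul(Mul(2, g), Add(-40, g)) = Mul(2, g, Add(-40, g)))
Add(Function('B')(55), q) = Add(Mul(2, 55, Add(-40, 55)), -3262) = Add(Mul(2, 55, 15), -3262) = Add(1650, -3262) = -1612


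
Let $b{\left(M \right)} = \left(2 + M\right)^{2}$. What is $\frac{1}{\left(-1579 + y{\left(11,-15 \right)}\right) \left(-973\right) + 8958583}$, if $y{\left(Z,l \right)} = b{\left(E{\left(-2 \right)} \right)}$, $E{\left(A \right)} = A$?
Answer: $\frac{1}{10494950} \approx 9.5284 \cdot 10^{-8}$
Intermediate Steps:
$y{\left(Z,l \right)} = 0$ ($y{\left(Z,l \right)} = \left(2 - 2\right)^{2} = 0^{2} = 0$)
$\frac{1}{\left(-1579 + y{\left(11,-15 \right)}\right) \left(-973\right) + 8958583} = \frac{1}{\left(-1579 + 0\right) \left(-973\right) + 8958583} = \frac{1}{\left(-1579\right) \left(-973\right) + 8958583} = \frac{1}{1536367 + 8958583} = \frac{1}{10494950}$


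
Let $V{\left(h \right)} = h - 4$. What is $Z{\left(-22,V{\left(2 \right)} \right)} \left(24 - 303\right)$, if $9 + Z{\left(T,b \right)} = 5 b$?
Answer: $5301$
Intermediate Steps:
$V{\left(h \right)} = -4 + h$
$Z{\left(T,b \right)} = -9 + 5 b$
$Z{\left(-22,V{\left(2 \right)} \right)} \left(24 - 303\right) = \left(-9 + 5 \left(-4 + 2\right)\right) \left(24 - 303\right) = \left(-9 + 5 \left(-2\right)\right) \left(-279\right) = \left(-9 - 10\right) \left(-279\right) = \left(-19\right) \left(-279\right) = 5301$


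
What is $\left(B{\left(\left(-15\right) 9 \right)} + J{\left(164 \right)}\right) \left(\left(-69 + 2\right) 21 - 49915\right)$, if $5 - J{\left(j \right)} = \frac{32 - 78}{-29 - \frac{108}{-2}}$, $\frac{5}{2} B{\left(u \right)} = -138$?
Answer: $\frac{62048298}{25} \approx 2.4819 \cdot 10^{6}$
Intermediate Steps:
$B{\left(u \right)} = - \frac{276}{5}$ ($B{\left(u \right)} = \frac{2}{5} \left(-138\right) = - \frac{276}{5}$)
$J{\left(j \right)} = \frac{171}{25}$ ($J{\left(j \right)} = 5 - \frac{32 - 78}{-29 - \frac{108}{-2}} = 5 - - \frac{46}{-29 - -54} = 5 - - \frac{46}{-29 + 54} = 5 - - \frac{46}{25} = 5 + \frac{46}{25} = \frac{171}{25}$)
$\left(B{\left(\left(-15\right) 9 \right)} + J{\left(164 \right)}\right) \left(\left(-69 + 2\right) 21 - 49915\right) = \left(- \frac{276}{5} + \frac{171}{25}\right) \left(\left(-69 + 2\right) 21 - 49915\right) = - \frac{1209 \left(\left(-67\right) 21 - 49915\right)}{25} = - \frac{1209 \left(-1407 - 49915\right)}{25} = \left(- \frac{1209}{25}\right) \left(-51322\right) = \frac{62048298}{25}$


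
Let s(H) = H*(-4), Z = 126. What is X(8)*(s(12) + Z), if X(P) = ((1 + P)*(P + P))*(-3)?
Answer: -33696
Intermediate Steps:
s(H) = -4*H
X(P) = -6*P*(1 + P) (X(P) = ((1 + P)*(2*P))*(-3) = (2*P*(1 + P))*(-3) = -6*P*(1 + P))
X(8)*(s(12) + Z) = (-6*8*(1 + 8))*(-4*12 + 126) = (-6*8*9)*(-48 + 126) = -432*78 = -33696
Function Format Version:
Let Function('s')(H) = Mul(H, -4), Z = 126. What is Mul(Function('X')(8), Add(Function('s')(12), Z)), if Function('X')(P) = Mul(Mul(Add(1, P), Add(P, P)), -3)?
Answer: -33696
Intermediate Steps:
Function('s')(H) = Mul(-4, H)
Function('X')(P) = Mul(-6, P, Add(1, P)) (Function('X')(P) = Mul(Mul(Add(1, P), Mul(2, P)), -3) = Mul(Mul(2, P, Add(1, P)), -3) = Mul(-6, P, Add(1, P)))
Mul(Function('X')(8), Add(Function('s')(12), Z)) = Mul(Mul(-6, 8, Add(1, 8)), Add(Mul(-4, 12), 126)) = Mul(Mul(-6, 8, 9), Add(-48, 126)) = Mul(-432, 78) = -33696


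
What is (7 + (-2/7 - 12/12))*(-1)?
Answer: -40/7 ≈ -5.7143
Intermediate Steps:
(7 + (-2/7 - 12/12))*(-1) = (7 + (-2*1/7 - 12*1/12))*(-1) = (7 + (-2/7 - 1))*(-1) = (7 - 9/7)*(-1) = (40/7)*(-1) = -40/7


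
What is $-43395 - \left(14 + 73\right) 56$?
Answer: $-48267$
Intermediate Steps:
$-43395 - \left(14 + 73\right) 56 = -43395 - 87 \cdot 56 = -43395 - 4872 = -48267$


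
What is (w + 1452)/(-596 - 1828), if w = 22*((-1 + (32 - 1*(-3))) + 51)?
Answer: -1661/1212 ≈ -1.3705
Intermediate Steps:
w = 1870 (w = 22*((-1 + (32 + 3)) + 51) = 22*((-1 + 35) + 51) = 22*(34 + 51) = 22*85 = 1870)
(w + 1452)/(-596 - 1828) = (1870 + 1452)/(-596 - 1828) = 3322/(-2424) = 3322*(-1/2424) = -1661/1212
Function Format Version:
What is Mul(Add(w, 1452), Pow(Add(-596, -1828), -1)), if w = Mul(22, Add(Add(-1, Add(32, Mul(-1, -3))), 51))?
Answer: Rational(-1661, 1212) ≈ -1.3705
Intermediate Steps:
w = 1870 (w = Mul(22, Add(Add(-1, Add(32, 3)), 51)) = Mul(22, Add(Add(-1, 35), 51)) = Mul(22, Add(34, 51)) = Mul(22, 85) = 1870)
Mul(Add(w, 1452), Pow(Add(-596, -1828), -1)) = Mul(Add(1870, 1452), Pow(Add(-596, -1828), -1)) = Mul(3322, Pow(-2424, -1)) = Mul(3322, Rational(-1, 2424)) = Rational(-1661, 1212)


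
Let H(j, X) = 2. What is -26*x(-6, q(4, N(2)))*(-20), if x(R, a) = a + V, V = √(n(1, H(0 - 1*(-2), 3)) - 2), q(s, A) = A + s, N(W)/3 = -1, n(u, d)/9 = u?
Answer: 520 + 520*√7 ≈ 1895.8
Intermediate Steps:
n(u, d) = 9*u
N(W) = -3 (N(W) = 3*(-1) = -3)
V = √7 (V = √(9*1 - 2) = √(9 - 2) = √7 ≈ 2.6458)
x(R, a) = a + √7
-26*x(-6, q(4, N(2)))*(-20) = -26*((-3 + 4) + √7)*(-20) = -26*(1 + √7)*(-20) = (-26 - 26*√7)*(-20) = 520 + 520*√7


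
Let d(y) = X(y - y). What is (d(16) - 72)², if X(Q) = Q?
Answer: 5184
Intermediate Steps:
d(y) = 0 (d(y) = y - y = 0)
(d(16) - 72)² = (0 - 72)² = (-72)² = 5184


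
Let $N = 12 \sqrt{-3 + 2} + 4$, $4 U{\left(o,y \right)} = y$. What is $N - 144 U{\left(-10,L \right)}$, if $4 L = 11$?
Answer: $-95 + 12 i \approx -95.0 + 12.0 i$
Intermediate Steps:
$L = \frac{11}{4}$ ($L = \frac{1}{4} \cdot 11 = \frac{11}{4} \approx 2.75$)
$U{\left(o,y \right)} = \frac{y}{4}$
$N = 4 + 12 i$ ($N = 12 \sqrt{-1} + 4 = 12 i + 4 = 4 + 12 i \approx 4.0 + 12.0 i$)
$N - 144 U{\left(-10,L \right)} = \left(4 + 12 i\right) - 144 \cdot \frac{1}{4} \cdot \frac{11}{4} = \left(4 + 12 i\right) - 99 = -95 + 12 i$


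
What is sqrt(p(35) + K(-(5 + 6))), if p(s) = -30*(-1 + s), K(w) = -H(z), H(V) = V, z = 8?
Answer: 2*I*sqrt(257) ≈ 32.062*I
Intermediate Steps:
K(w) = -8 (K(w) = -1*8 = -8)
p(s) = 30 - 30*s
sqrt(p(35) + K(-(5 + 6))) = sqrt((30 - 30*35) - 8) = sqrt((30 - 1050) - 8) = sqrt(-1020 - 8) = sqrt(-1028) = 2*I*sqrt(257)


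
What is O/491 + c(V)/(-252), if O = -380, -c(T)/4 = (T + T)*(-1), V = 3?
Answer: -8962/10311 ≈ -0.86917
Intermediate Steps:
c(T) = 8*T (c(T) = -4*(T + T)*(-1) = -4*2*T*(-1) = -(-8)*T = 8*T)
O/491 + c(V)/(-252) = -380/491 + (8*3)/(-252) = -380*1/491 + 24*(-1/252) = -380/491 - 2/21 = -8962/10311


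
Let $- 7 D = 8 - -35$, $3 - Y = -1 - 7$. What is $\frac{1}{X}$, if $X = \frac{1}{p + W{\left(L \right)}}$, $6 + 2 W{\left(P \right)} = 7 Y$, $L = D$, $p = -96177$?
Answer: $- \frac{192283}{2} \approx -96142.0$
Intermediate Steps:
$Y = 11$ ($Y = 3 - \left(-1 - 7\right) = 3 - -8 = 3 + 8 = 11$)
$D = - \frac{43}{7}$ ($D = - \frac{8 - -35}{7} = - \frac{8 + 35}{7} = \left(- \frac{1}{7}\right) 43 = - \frac{43}{7} \approx -6.1429$)
$L = - \frac{43}{7} \approx -6.1429$
$W{\left(P \right)} = \frac{71}{2}$ ($W{\left(P \right)} = -3 + \frac{7 \cdot 11}{2} = -3 + \frac{1}{2} \cdot 77 = -3 + \frac{77}{2} = \frac{71}{2}$)
$X = - \frac{2}{192283}$ ($X = \frac{1}{-96177 + \frac{71}{2}} = \frac{1}{- \frac{192283}{2}} = - \frac{2}{192283} \approx -1.0401 \cdot 10^{-5}$)
$\frac{1}{X} = \frac{1}{- \frac{2}{192283}} = - \frac{192283}{2}$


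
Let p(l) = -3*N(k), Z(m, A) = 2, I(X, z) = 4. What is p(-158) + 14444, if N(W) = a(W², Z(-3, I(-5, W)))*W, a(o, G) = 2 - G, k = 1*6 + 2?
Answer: 14444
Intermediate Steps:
k = 8 (k = 6 + 2 = 8)
N(W) = 0 (N(W) = (2 - 1*2)*W = (2 - 2)*W = 0*W = 0)
p(l) = 0 (p(l) = -3*0 = 0)
p(-158) + 14444 = 0 + 14444 = 14444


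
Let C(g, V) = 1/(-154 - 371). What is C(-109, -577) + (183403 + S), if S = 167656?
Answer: 184305974/525 ≈ 3.5106e+5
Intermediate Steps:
C(g, V) = -1/525 (C(g, V) = 1/(-525) = -1/525)
C(-109, -577) + (183403 + S) = -1/525 + (183403 + 167656) = -1/525 + 351059 = 184305974/525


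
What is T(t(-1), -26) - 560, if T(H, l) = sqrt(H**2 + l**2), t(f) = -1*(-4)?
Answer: -560 + 2*sqrt(173) ≈ -533.69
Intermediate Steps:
t(f) = 4
T(t(-1), -26) - 560 = sqrt(4**2 + (-26)**2) - 560 = sqrt(16 + 676) - 560 = sqrt(692) - 560 = 2*sqrt(173) - 560 = -560 + 2*sqrt(173)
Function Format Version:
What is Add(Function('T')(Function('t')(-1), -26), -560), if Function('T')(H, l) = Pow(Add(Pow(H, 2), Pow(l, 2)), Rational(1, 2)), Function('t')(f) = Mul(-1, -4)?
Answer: Add(-560, Mul(2, Pow(173, Rational(1, 2)))) ≈ -533.69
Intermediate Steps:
Function('t')(f) = 4
Add(Function('T')(Function('t')(-1), -26), -560) = Add(Pow(Add(Pow(4, 2), Pow(-26, 2)), Rational(1, 2)), -560) = Add(Pow(Add(16, 676), Rational(1, 2)), -560) = Add(Pow(692, Rational(1, 2)), -560) = Add(Mul(2, Pow(173, Rational(1, 2))), -560) = Add(-560, Mul(2, Pow(173, Rational(1, 2))))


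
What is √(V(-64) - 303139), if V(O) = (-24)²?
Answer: I*√302563 ≈ 550.06*I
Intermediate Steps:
V(O) = 576
√(V(-64) - 303139) = √(576 - 303139) = √(-302563) = I*√302563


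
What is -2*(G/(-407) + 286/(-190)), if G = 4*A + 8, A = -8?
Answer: 111842/38665 ≈ 2.8926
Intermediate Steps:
G = -24 (G = 4*(-8) + 8 = -32 + 8 = -24)
-2*(G/(-407) + 286/(-190)) = -2*(-24/(-407) + 286/(-190)) = -2*(-24*(-1/407) + 286*(-1/190)) = -2*(24/407 - 143/95) = -2*(-55921/38665) = 111842/38665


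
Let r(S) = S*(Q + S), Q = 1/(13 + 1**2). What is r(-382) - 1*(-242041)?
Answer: 2715564/7 ≈ 3.8794e+5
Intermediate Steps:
Q = 1/14 (Q = 1/(13 + 1) = 1/14 ≈ 0.071429)
r(S) = S*(1/14 + S)
r(-382) - 1*(-242041) = -382*(1/14 - 382) - 1*(-242041) = -382*(-5347/14) + 242041 = 1021277/7 + 242041 = 2715564/7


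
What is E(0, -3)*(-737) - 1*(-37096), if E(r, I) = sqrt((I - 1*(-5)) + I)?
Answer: 37096 - 737*I ≈ 37096.0 - 737.0*I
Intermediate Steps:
E(r, I) = sqrt(5 + 2*I) (E(r, I) = sqrt((I + 5) + I) = sqrt((5 + I) + I) = sqrt(5 + 2*I))
E(0, -3)*(-737) - 1*(-37096) = sqrt(5 + 2*(-3))*(-737) - 1*(-37096) = sqrt(5 - 6)*(-737) + 37096 = sqrt(-1)*(-737) + 37096 = I*(-737) + 37096 = -737*I + 37096 = 37096 - 737*I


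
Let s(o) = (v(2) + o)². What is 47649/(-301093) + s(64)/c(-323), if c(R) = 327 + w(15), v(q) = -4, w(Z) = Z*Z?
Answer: 1916001/301093 ≈ 6.3635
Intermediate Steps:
w(Z) = Z²
c(R) = 552 (c(R) = 327 + 15² = 327 + 225 = 552)
s(o) = (-4 + o)²
47649/(-301093) + s(64)/c(-323) = 47649/(-301093) + (-4 + 64)²/552 = 47649*(-1/301093) + 60²*(1/552) = -47649/301093 + 3600*(1/552) = -47649/301093 + 150/23 = 1916001/301093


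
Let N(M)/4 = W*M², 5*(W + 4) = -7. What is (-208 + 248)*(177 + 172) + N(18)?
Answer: 34808/5 ≈ 6961.6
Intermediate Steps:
W = -27/5 (W = -4 + (⅕)*(-7) = -4 - 7/5 = -27/5 ≈ -5.4000)
N(M) = -108*M²/5 (N(M) = 4*(-27*M²/5) = -108*M²/5)
(-208 + 248)*(177 + 172) + N(18) = (-208 + 248)*(177 + 172) - 108/5*18² = 40*349 - 108/5*324 = 13960 - 34992/5 = 34808/5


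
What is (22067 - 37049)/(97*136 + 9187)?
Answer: -14982/22379 ≈ -0.66947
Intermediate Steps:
(22067 - 37049)/(97*136 + 9187) = -14982/(13192 + 9187) = -14982/22379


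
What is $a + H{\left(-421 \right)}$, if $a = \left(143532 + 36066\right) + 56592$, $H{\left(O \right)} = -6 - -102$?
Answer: $236286$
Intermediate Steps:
$H{\left(O \right)} = 96$ ($H{\left(O \right)} = -6 + 102 = 96$)
$a = 236190$ ($a = 179598 + 56592 = 236190$)
$a + H{\left(-421 \right)} = 236190 + 96 = 236286$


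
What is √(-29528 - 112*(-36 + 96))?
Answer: 2*I*√9062 ≈ 190.39*I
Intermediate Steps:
√(-29528 - 112*(-36 + 96)) = √(-29528 - 112*60) = √(-29528 - 6720) = √(-36248) = 2*I*√9062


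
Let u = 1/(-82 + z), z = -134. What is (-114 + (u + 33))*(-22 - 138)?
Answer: 349940/27 ≈ 12961.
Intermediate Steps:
u = -1/216 (u = 1/(-82 - 134) = 1/(-216) = -1/216 ≈ -0.0046296)
(-114 + (u + 33))*(-22 - 138) = (-114 + (-1/216 + 33))*(-22 - 138) = (-114 + 7127/216)*(-160) = -17497/216*(-160) = 349940/27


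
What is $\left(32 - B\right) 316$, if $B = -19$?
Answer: $16116$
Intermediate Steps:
$\left(32 - B\right) 316 = \left(32 - -19\right) 316 = \left(32 + 19\right) 316 = 51 \cdot 316 = 16116$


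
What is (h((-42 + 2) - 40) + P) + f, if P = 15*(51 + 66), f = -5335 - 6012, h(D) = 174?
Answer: -9418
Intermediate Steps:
f = -11347
P = 1755 (P = 15*117 = 1755)
(h((-42 + 2) - 40) + P) + f = (174 + 1755) - 11347 = 1929 - 11347 = -9418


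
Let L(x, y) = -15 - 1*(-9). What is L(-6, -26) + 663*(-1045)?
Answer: -692841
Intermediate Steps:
L(x, y) = -6 (L(x, y) = -15 + 9 = -6)
L(-6, -26) + 663*(-1045) = -6 + 663*(-1045) = -6 - 692835 = -692841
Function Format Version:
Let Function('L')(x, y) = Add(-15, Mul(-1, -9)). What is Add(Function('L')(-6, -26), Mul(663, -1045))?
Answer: -692841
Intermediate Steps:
Function('L')(x, y) = -6 (Function('L')(x, y) = Add(-15, 9) = -6)
Add(Function('L')(-6, -26), Mul(663, -1045)) = Add(-6, Mul(663, -1045)) = Add(-6, -692835) = -692841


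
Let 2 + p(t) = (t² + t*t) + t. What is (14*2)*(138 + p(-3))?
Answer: 4228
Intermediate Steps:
p(t) = -2 + t + 2*t² (p(t) = -2 + ((t² + t*t) + t) = -2 + ((t² + t²) + t) = -2 + (2*t² + t) = -2 + (t + 2*t²) = -2 + t + 2*t²)
(14*2)*(138 + p(-3)) = (14*2)*(138 + (-2 - 3 + 2*(-3)²)) = 28*(138 + (-2 - 3 + 2*9)) = 28*(138 + (-2 - 3 + 18)) = 28*(138 + 13) = 28*151 = 4228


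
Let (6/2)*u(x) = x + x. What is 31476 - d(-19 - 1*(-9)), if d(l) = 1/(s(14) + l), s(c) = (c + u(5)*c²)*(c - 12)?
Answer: 125085621/3974 ≈ 31476.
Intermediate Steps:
u(x) = 2*x/3 (u(x) = (x + x)/3 = (2*x)/3 = 2*x/3)
s(c) = (-12 + c)*(c + 10*c²/3) (s(c) = (c + ((⅔)*5)*c²)*(c - 12) = (c + 10*c²/3)*(-12 + c) = (-12 + c)*(c + 10*c²/3))
d(l) = 1/(4004/3 + l) (d(l) = 1/((⅓)*14*(-36 - 117*14 + 10*14²) + l) = 1/((⅓)*14*(-36 - 1638 + 10*196) + l) = 1/((⅓)*14*(-36 - 1638 + 1960) + l) = 1/((⅓)*14*286 + l) = 1/(4004/3 + l))
31476 - d(-19 - 1*(-9)) = 31476 - 3/(4004 + 3*(-19 - 1*(-9))) = 31476 - 3/(4004 + 3*(-19 + 9)) = 31476 - 3/(4004 + 3*(-10)) = 31476 - 3/(4004 - 30) = 31476 - 3/3974 = 125085621/3974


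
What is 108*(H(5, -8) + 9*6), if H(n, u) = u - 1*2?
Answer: 4752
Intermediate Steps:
H(n, u) = -2 + u (H(n, u) = u - 2 = -2 + u)
108*(H(5, -8) + 9*6) = 108*((-2 - 8) + 9*6) = 108*(-10 + 54) = 108*44 = 4752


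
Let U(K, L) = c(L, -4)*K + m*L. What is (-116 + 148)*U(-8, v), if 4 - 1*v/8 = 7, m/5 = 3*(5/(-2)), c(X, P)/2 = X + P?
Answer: 43136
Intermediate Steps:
c(X, P) = 2*P + 2*X (c(X, P) = 2*(X + P) = 2*(P + X) = 2*P + 2*X)
m = -75/2 (m = 5*(3*(5/(-2))) = 5*(3*(5*(-½))) = 5*(3*(-5/2)) = 5*(-15/2) = -75/2 ≈ -37.500)
v = -24 (v = 32 - 8*7 = 32 - 56 = -24)
U(K, L) = -75*L/2 + K*(-8 + 2*L) (U(K, L) = (2*(-4) + 2*L)*K - 75*L/2 = (-8 + 2*L)*K - 75*L/2 = K*(-8 + 2*L) - 75*L/2 = -75*L/2 + K*(-8 + 2*L))
(-116 + 148)*U(-8, v) = (-116 + 148)*(-75/2*(-24) + 2*(-8)*(-4 - 24)) = 32*(900 + 2*(-8)*(-28)) = 32*(900 + 448) = 32*1348 = 43136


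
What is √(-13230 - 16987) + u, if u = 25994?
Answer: 25994 + I*√30217 ≈ 25994.0 + 173.83*I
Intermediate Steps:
√(-13230 - 16987) + u = √(-13230 - 16987) + 25994 = √(-30217) + 25994 = I*√30217 + 25994 = 25994 + I*√30217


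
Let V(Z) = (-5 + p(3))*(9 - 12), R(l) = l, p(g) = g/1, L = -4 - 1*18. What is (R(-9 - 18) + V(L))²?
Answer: 441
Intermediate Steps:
L = -22 (L = -4 - 18 = -22)
p(g) = g (p(g) = g*1 = g)
V(Z) = 6 (V(Z) = (-5 + 3)*(9 - 12) = -2*(-3) = 6)
(R(-9 - 18) + V(L))² = ((-9 - 18) + 6)² = (-27 + 6)² = (-21)² = 441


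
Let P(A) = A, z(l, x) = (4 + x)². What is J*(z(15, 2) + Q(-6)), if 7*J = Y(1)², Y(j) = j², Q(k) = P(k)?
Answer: 30/7 ≈ 4.2857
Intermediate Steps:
Q(k) = k
J = ⅐ (J = (1²)²/7 = (⅐)*1² = (⅐)*1 = ⅐ ≈ 0.14286)
J*(z(15, 2) + Q(-6)) = ((4 + 2)² - 6)/7 = (6² - 6)/7 = (36 - 6)/7 = (⅐)*30 = 30/7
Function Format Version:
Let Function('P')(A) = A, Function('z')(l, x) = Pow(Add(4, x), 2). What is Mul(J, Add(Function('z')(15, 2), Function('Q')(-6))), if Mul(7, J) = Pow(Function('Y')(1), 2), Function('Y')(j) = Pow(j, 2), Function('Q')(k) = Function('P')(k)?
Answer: Rational(30, 7) ≈ 4.2857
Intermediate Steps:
Function('Q')(k) = k
J = Rational(1, 7) (J = Mul(Rational(1, 7), Pow(Pow(1, 2), 2)) = Mul(Rational(1, 7), Pow(1, 2)) = Mul(Rational(1, 7), 1) = Rational(1, 7) ≈ 0.14286)
Mul(J, Add(Function('z')(15, 2), Function('Q')(-6))) = Mul(Rational(1, 7), Add(Pow(Add(4, 2), 2), -6)) = Mul(Rational(1, 7), Add(Pow(6, 2), -6)) = Mul(Rational(1, 7), Add(36, -6)) = Mul(Rational(1, 7), 30) = Rational(30, 7)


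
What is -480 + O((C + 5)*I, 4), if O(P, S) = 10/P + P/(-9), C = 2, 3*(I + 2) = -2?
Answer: -361717/756 ≈ -478.46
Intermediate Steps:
I = -8/3 (I = -2 + (1/3)*(-2) = -2 - 2/3 = -8/3 ≈ -2.6667)
O(P, S) = 10/P - P/9 (O(P, S) = 10/P + P*(-1/9) = 10/P - P/9)
-480 + O((C + 5)*I, 4) = -480 + (10/(((2 + 5)*(-8/3))) - (2 + 5)*(-8)/(9*3)) = -480 + (10/((7*(-8/3))) - 7*(-8)/(9*3)) = -480 + (10/(-56/3) - 1/9*(-56/3)) = -480 + (10*(-3/56) + 56/27) = -480 + (-15/28 + 56/27) = -480 + 1163/756 = -361717/756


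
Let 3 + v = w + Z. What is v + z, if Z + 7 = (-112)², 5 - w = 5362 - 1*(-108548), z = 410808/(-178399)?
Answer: -18084895837/178399 ≈ -1.0137e+5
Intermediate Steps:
z = -410808/178399 (z = 410808*(-1/178399) = -410808/178399 ≈ -2.3027)
w = -113905 (w = 5 - (5362 - 1*(-108548)) = 5 - (5362 + 108548) = 5 - 1*113910 = 5 - 113910 = -113905)
Z = 12537 (Z = -7 + (-112)² = -7 + 12544 = 12537)
v = -101371 (v = -3 + (-113905 + 12537) = -3 - 101368 = -101371)
v + z = -101371 - 410808/178399 = -18084895837/178399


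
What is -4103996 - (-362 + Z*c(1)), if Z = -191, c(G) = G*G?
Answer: -4103443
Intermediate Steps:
c(G) = G**2
-4103996 - (-362 + Z*c(1)) = -4103996 - (-362 - 191*1**2) = -4103996 - (-362 - 191*1) = -4103996 - (-362 - 191) = -4103996 - 1*(-553) = -4103996 + 553 = -4103443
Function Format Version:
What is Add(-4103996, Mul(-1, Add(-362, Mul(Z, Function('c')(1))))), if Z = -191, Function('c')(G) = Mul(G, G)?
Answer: -4103443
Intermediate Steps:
Function('c')(G) = Pow(G, 2)
Add(-4103996, Mul(-1, Add(-362, Mul(Z, Function('c')(1))))) = Add(-4103996, Mul(-1, Add(-362, Mul(-191, Pow(1, 2))))) = Add(-4103996, Mul(-1, Add(-362, Mul(-191, 1)))) = Add(-4103996, Mul(-1, Add(-362, -191))) = Add(-4103996, Mul(-1, -553)) = Add(-4103996, 553) = -4103443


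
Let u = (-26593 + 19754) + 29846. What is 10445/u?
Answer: 10445/23007 ≈ 0.45399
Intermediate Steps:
u = 23007 (u = -6839 + 29846 = 23007)
10445/u = 10445/23007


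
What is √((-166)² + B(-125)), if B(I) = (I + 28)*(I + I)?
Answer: √51806 ≈ 227.61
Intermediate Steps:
B(I) = 2*I*(28 + I) (B(I) = (28 + I)*(2*I) = 2*I*(28 + I))
√((-166)² + B(-125)) = √((-166)² + 2*(-125)*(28 - 125)) = √(27556 + 2*(-125)*(-97)) = √(27556 + 24250) = √51806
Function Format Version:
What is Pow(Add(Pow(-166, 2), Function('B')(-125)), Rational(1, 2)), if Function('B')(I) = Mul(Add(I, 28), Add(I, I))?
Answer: Pow(51806, Rational(1, 2)) ≈ 227.61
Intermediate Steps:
Function('B')(I) = Mul(2, I, Add(28, I)) (Function('B')(I) = Mul(Add(28, I), Mul(2, I)) = Mul(2, I, Add(28, I)))
Pow(Add(Pow(-166, 2), Function('B')(-125)), Rational(1, 2)) = Pow(Add(Pow(-166, 2), Mul(2, -125, Add(28, -125))), Rational(1, 2)) = Pow(Add(27556, Mul(2, -125, -97)), Rational(1, 2)) = Pow(Add(27556, 24250), Rational(1, 2)) = Pow(51806, Rational(1, 2))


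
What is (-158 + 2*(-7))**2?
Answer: 29584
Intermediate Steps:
(-158 + 2*(-7))**2 = (-158 - 14)**2 = (-172)**2 = 29584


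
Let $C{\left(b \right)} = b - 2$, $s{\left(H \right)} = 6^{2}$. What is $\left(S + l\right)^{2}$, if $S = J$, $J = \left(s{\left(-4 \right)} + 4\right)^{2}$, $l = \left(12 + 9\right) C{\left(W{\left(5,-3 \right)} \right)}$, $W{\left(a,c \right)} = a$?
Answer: $2765569$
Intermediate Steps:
$s{\left(H \right)} = 36$
$C{\left(b \right)} = -2 + b$
$l = 63$ ($l = \left(12 + 9\right) \left(-2 + 5\right) = 21 \cdot 3 = 63$)
$J = 1600$ ($J = \left(36 + 4\right)^{2} = 40^{2} = 1600$)
$S = 1600$
$\left(S + l\right)^{2} = \left(1600 + 63\right)^{2} = 1663^{2} = 2765569$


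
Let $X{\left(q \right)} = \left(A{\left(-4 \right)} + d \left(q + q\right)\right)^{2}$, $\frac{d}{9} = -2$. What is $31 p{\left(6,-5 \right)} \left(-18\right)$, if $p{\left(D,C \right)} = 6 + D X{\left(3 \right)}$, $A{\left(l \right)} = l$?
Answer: $-42000660$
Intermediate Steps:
$d = -18$ ($d = 9 \left(-2\right) = -18$)
$X{\left(q \right)} = \left(-4 - 36 q\right)^{2}$ ($X{\left(q \right)} = \left(-4 - 18 \left(q + q\right)\right)^{2} = \left(-4 - 18 \cdot 2 q\right)^{2} = \left(-4 - 36 q\right)^{2}$)
$p{\left(D,C \right)} = 6 + 12544 D$ ($p{\left(D,C \right)} = 6 + D 16 \left(1 + 9 \cdot 3\right)^{2} = 6 + D 16 \left(1 + 27\right)^{2} = 6 + D 16 \cdot 28^{2} = 6 + D 16 \cdot 784 = 6 + D 12544 = 6 + 12544 D$)
$31 p{\left(6,-5 \right)} \left(-18\right) = 31 \left(6 + 12544 \cdot 6\right) \left(-18\right) = 31 \left(6 + 75264\right) \left(-18\right) = 31 \cdot 75270 \left(-18\right) = 2333370 \left(-18\right) = -42000660$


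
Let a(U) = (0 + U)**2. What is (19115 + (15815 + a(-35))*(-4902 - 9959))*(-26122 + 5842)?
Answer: 5135145951000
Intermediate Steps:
a(U) = U**2
(19115 + (15815 + a(-35))*(-4902 - 9959))*(-26122 + 5842) = (19115 + (15815 + (-35)**2)*(-4902 - 9959))*(-26122 + 5842) = (19115 + (15815 + 1225)*(-14861))*(-20280) = (19115 + 17040*(-14861))*(-20280) = (19115 - 253231440)*(-20280) = -253212325*(-20280) = 5135145951000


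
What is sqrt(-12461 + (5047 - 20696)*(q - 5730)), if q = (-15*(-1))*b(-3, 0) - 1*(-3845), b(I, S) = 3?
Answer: sqrt(28781699) ≈ 5364.9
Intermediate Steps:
q = 3890 (q = -15*(-1)*3 - 1*(-3845) = 15*3 + 3845 = 45 + 3845 = 3890)
sqrt(-12461 + (5047 - 20696)*(q - 5730)) = sqrt(-12461 + (5047 - 20696)*(3890 - 5730)) = sqrt(-12461 - 15649*(-1840)) = sqrt(-12461 + 28794160) = sqrt(28781699)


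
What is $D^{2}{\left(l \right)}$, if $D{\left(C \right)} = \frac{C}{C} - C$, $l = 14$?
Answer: $169$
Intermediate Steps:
$D{\left(C \right)} = 1 - C$
$D^{2}{\left(l \right)} = \left(1 - 14\right)^{2} = \left(-13\right)^{2} = 169$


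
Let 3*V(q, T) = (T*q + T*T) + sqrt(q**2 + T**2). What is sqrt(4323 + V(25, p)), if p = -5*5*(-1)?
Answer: sqrt(42657 + 75*sqrt(2))/3 ≈ 68.931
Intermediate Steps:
p = 25 (p = -25*(-1) = 25)
V(q, T) = T**2/3 + sqrt(T**2 + q**2)/3 + T*q/3 (V(q, T) = ((T*q + T*T) + sqrt(q**2 + T**2))/3 = ((T*q + T**2) + sqrt(T**2 + q**2))/3 = ((T**2 + T*q) + sqrt(T**2 + q**2))/3 = (T**2 + sqrt(T**2 + q**2) + T*q)/3 = T**2/3 + sqrt(T**2 + q**2)/3 + T*q/3)
sqrt(4323 + V(25, p)) = sqrt(4323 + ((1/3)*25**2 + sqrt(25**2 + 25**2)/3 + (1/3)*25*25)) = sqrt(4323 + ((1/3)*625 + sqrt(625 + 625)/3 + 625/3)) = sqrt(4323 + (625/3 + sqrt(1250)/3 + 625/3)) = sqrt(4323 + (625/3 + (25*sqrt(2))/3 + 625/3)) = sqrt(4323 + (625/3 + 25*sqrt(2)/3 + 625/3)) = sqrt(4323 + (1250/3 + 25*sqrt(2)/3)) = sqrt(14219/3 + 25*sqrt(2)/3)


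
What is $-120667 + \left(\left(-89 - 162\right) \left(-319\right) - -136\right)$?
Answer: $-40462$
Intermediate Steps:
$-120667 + \left(\left(-89 - 162\right) \left(-319\right) - -136\right) = -120667 + \left(\left(-251\right) \left(-319\right) + \left(-6 + 142\right)\right) = -120667 + \left(80069 + 136\right) = -120667 + 80205 = -40462$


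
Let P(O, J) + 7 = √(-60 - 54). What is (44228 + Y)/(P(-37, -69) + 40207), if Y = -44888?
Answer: -4422000/269340019 + 110*I*√114/269340019 ≈ -0.016418 + 4.3606e-6*I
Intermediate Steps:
P(O, J) = -7 + I*√114 (P(O, J) = -7 + √(-60 - 54) = -7 + √(-114) = -7 + I*√114)
(44228 + Y)/(P(-37, -69) + 40207) = (44228 - 44888)/((-7 + I*√114) + 40207) = -660/(40200 + I*√114)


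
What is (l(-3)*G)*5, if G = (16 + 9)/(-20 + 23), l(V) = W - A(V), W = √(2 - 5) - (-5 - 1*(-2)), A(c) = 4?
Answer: -125/3 + 125*I*√3/3 ≈ -41.667 + 72.169*I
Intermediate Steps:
W = 3 + I*√3 (W = √(-3) - (-5 + 2) = I*√3 - 1*(-3) = I*√3 + 3 = 3 + I*√3 ≈ 3.0 + 1.732*I)
l(V) = -1 + I*√3 (l(V) = (3 + I*√3) - 1*4 = (3 + I*√3) - 4 = -1 + I*√3)
G = 25/3 ≈ 8.3333
(l(-3)*G)*5 = ((-1 + I*√3)*(25/3))*5 = (-25/3 + 25*I*√3/3)*5 = -125/3 + 125*I*√3/3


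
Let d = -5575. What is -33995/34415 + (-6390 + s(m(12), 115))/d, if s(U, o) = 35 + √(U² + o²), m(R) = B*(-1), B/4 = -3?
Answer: 1167408/7674545 - √13369/5575 ≈ 0.13137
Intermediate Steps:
B = -12 (B = 4*(-3) = -12)
m(R) = 12 (m(R) = -12*(-1) = 12)
-33995/34415 + (-6390 + s(m(12), 115))/d = -33995/34415 + (-6390 + (35 + √(12² + 115²)))/(-5575) = -33995*1/34415 + (-6390 + (35 + √(144 + 13225)))*(-1/5575) = -6799/6883 + (-6390 + (35 + √13369))*(-1/5575) = -6799/6883 + (-6355 + √13369)*(-1/5575) = -6799/6883 + (1271/1115 - √13369/5575) = 1167408/7674545 - √13369/5575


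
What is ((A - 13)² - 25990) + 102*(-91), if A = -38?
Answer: -32671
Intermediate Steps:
((A - 13)² - 25990) + 102*(-91) = ((-38 - 13)² - 25990) + 102*(-91) = ((-51)² - 25990) - 9282 = (2601 - 25990) - 9282 = -23389 - 9282 = -32671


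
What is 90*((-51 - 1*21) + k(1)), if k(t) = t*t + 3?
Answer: -6120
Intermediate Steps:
k(t) = 3 + t² (k(t) = t² + 3 = 3 + t²)
90*((-51 - 1*21) + k(1)) = 90*((-51 - 1*21) + (3 + 1²)) = 90*((-51 - 21) + (3 + 1)) = 90*(-72 + 4) = 90*(-68) = -6120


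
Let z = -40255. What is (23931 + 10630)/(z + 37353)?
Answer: -34561/2902 ≈ -11.909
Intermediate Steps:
(23931 + 10630)/(z + 37353) = (23931 + 10630)/(-40255 + 37353) = 34561/(-2902) = 34561*(-1/2902) = -34561/2902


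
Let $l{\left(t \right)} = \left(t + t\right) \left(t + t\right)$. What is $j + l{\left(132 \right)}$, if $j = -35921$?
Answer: $33775$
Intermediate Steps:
$l{\left(t \right)} = 4 t^{2}$ ($l{\left(t \right)} = 2 t 2 t = 4 t^{2}$)
$j + l{\left(132 \right)} = -35921 + 4 \cdot 132^{2} = -35921 + 4 \cdot 17424 = -35921 + 69696 = 33775$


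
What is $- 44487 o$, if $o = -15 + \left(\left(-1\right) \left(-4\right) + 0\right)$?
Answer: $489357$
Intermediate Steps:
$o = -11$ ($o = -15 + \left(4 + 0\right) = -15 + 4 = -11$)
$- 44487 o = \left(-44487\right) \left(-11\right) = 489357$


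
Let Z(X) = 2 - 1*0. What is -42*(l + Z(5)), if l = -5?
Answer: 126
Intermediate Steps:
Z(X) = 2 (Z(X) = 2 + 0 = 2)
-42*(l + Z(5)) = -42*(-5 + 2) = -42*(-3) = 126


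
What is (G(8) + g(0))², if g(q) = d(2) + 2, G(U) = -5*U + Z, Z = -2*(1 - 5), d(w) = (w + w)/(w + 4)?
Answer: 7744/9 ≈ 860.44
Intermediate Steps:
d(w) = 2*w/(4 + w) (d(w) = (2*w)/(4 + w) = 2*w/(4 + w))
Z = 8 (Z = -2*(-4) = 8)
G(U) = 8 - 5*U (G(U) = -5*U + 8 = 8 - 5*U)
g(q) = 8/3 (g(q) = 2*2/(4 + 2) + 2 = 2*2/6 + 2 = 2*2*(⅙) + 2 = ⅔ + 2 = 8/3)
(G(8) + g(0))² = ((8 - 5*8) + 8/3)² = ((8 - 40) + 8/3)² = (-32 + 8/3)² = (-88/3)² = 7744/9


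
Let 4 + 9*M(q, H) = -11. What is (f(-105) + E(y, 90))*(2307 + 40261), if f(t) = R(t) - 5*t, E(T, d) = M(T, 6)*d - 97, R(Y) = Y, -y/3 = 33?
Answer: 7364264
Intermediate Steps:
y = -99 (y = -3*33 = -99)
M(q, H) = -5/3 (M(q, H) = -4/9 + (1/9)*(-11) = -4/9 - 11/9 = -5/3)
E(T, d) = -97 - 5*d/3 (E(T, d) = -5*d/3 - 97 = -97 - 5*d/3)
f(t) = -4*t (f(t) = t - 5*t = -4*t)
(f(-105) + E(y, 90))*(2307 + 40261) = (-4*(-105) + (-97 - 5/3*90))*(2307 + 40261) = (420 + (-97 - 150))*42568 = (420 - 247)*42568 = 173*42568 = 7364264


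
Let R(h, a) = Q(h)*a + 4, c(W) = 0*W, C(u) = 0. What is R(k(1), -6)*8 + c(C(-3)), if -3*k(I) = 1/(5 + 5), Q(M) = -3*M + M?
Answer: 144/5 ≈ 28.800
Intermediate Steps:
Q(M) = -2*M
c(W) = 0
k(I) = -1/30 (k(I) = -1/(3*(5 + 5)) = -⅓/10 = -⅓*⅒ = -1/30)
R(h, a) = 4 - 2*a*h (R(h, a) = (-2*h)*a + 4 = -2*a*h + 4 = 4 - 2*a*h)
R(k(1), -6)*8 + c(C(-3)) = (4 - 2*(-6)*(-1/30))*8 + 0 = (4 - ⅖)*8 + 0 = (18/5)*8 + 0 = 144/5 + 0 = 144/5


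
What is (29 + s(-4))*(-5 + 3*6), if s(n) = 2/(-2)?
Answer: 364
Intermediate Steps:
s(n) = -1 (s(n) = 2*(-½) = -1)
(29 + s(-4))*(-5 + 3*6) = (29 - 1)*(-5 + 3*6) = 28*(-5 + 18) = 28*13 = 364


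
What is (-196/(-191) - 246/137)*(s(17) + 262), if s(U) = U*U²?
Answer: -104193450/26167 ≈ -3981.9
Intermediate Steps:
s(U) = U³
(-196/(-191) - 246/137)*(s(17) + 262) = (-196/(-191) - 246/137)*(17³ + 262) = (-196*(-1/191) - 246*1/137)*(4913 + 262) = (196/191 - 246/137)*5175 = -20134/26167*5175 = -104193450/26167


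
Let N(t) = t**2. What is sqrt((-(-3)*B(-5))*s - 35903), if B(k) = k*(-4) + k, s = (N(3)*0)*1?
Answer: I*sqrt(35903) ≈ 189.48*I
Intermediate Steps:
s = 0 (s = (3**2*0)*1 = (9*0)*1 = 0*1 = 0)
B(k) = -3*k (B(k) = -4*k + k = -3*k)
sqrt((-(-3)*B(-5))*s - 35903) = sqrt(-(-3)*(-3*(-5))*0 - 35903) = sqrt(-(-3)*15*0 - 35903) = sqrt(-3*(-15)*0 - 35903) = sqrt(45*0 - 35903) = sqrt(0 - 35903) = sqrt(-35903) = I*sqrt(35903)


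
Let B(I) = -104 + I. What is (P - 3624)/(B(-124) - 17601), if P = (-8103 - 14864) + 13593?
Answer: 12998/17829 ≈ 0.72904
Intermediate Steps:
P = -9374 (P = -22967 + 13593 = -9374)
(P - 3624)/(B(-124) - 17601) = (-9374 - 3624)/((-104 - 124) - 17601) = -12998/(-228 - 17601) = -12998/(-17829) = -12998*(-1/17829) = 12998/17829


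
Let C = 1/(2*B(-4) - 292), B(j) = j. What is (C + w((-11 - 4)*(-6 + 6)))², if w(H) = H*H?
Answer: 1/90000 ≈ 1.1111e-5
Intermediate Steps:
w(H) = H²
C = -1/300 (C = 1/(2*(-4) - 292) = 1/(-8 - 292) = 1/(-300) = -1/300 ≈ -0.0033333)
(C + w((-11 - 4)*(-6 + 6)))² = (-1/300 + ((-11 - 4)*(-6 + 6))²)² = (-1/300 + (-15*0)²)² = (-1/300 + 0²)² = (-1/300 + 0)² = (-1/300)² = 1/90000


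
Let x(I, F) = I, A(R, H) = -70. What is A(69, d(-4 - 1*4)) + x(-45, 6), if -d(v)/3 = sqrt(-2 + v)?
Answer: -115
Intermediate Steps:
d(v) = -3*sqrt(-2 + v)
A(69, d(-4 - 1*4)) + x(-45, 6) = -70 - 45 = -115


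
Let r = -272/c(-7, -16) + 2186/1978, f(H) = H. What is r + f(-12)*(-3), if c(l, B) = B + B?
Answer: 90207/1978 ≈ 45.605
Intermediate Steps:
c(l, B) = 2*B
r = 18999/1978 (r = -272/(2*(-16)) + 2186/1978 = -272/(-32) + 2186*(1/1978) = -272*(-1/32) + 1093/989 = 17/2 + 1093/989 = 18999/1978 ≈ 9.6052)
r + f(-12)*(-3) = 18999/1978 - 12*(-3) = 18999/1978 + 36 = 90207/1978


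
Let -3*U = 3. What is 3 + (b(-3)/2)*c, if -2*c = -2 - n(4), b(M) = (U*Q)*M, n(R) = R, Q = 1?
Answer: 15/2 ≈ 7.5000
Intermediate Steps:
U = -1 (U = -⅓*3 = -1)
b(M) = -M (b(M) = (-1*1)*M = -M)
c = 3 (c = -(-2 - 1*4)/2 = -(-2 - 4)/2 = -½*(-6) = 3)
3 + (b(-3)/2)*c = 3 + (-1*(-3)/2)*3 = 3 + (3*(½))*3 = 3 + (3/2)*3 = 3 + 9/2 = 15/2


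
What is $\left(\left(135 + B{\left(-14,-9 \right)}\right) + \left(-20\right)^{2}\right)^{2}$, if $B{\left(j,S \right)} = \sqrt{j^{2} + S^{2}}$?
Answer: $\left(535 + \sqrt{277}\right)^{2} \approx 3.0431 \cdot 10^{5}$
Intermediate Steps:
$B{\left(j,S \right)} = \sqrt{S^{2} + j^{2}}$
$\left(\left(135 + B{\left(-14,-9 \right)}\right) + \left(-20\right)^{2}\right)^{2} = \left(\left(135 + \sqrt{\left(-9\right)^{2} + \left(-14\right)^{2}}\right) + \left(-20\right)^{2}\right)^{2} = \left(\left(135 + \sqrt{81 + 196}\right) + 400\right)^{2} = \left(\left(135 + \sqrt{277}\right) + 400\right)^{2} = \left(535 + \sqrt{277}\right)^{2}$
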